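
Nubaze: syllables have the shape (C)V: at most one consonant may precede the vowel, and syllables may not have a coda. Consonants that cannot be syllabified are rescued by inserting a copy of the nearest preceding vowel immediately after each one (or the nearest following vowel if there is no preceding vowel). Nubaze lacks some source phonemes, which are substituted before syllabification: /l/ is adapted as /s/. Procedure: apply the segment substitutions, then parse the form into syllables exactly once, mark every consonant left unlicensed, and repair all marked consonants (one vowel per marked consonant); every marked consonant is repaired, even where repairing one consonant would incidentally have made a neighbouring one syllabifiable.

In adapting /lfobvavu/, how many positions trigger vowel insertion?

2

After substitution the input is /sfobvavu/.
The unsyllabifiable consonants are /s/, /b/; each receives one epenthetic vowel.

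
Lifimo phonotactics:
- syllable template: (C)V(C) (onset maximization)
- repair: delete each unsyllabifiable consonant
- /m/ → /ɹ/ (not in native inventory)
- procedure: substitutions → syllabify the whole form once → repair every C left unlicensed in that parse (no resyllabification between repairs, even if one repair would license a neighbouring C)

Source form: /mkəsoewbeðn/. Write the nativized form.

kəsoewbeð

Substitution: /m/ → /ɹ/, giving /ɹkəsoewbeðn/.
Under (C)V(C), the unsyllabifiable consonants are /ɹ/, /n/ (at most one coda consonant is licensed; onsets are limited to one consonant).
Deleting the stranded consonants removes /ɹ/, /n/.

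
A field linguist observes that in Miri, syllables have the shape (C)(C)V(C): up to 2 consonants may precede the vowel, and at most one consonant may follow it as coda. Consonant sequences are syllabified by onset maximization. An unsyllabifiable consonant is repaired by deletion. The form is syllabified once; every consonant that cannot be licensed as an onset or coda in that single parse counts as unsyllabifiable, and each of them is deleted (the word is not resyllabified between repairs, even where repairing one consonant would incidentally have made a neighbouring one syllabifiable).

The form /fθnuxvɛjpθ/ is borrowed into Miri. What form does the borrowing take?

The consonants /f/, /p/, /θ/ cannot be parsed into a legal (C)(C)V(C) syllable (at most one coda consonant is licensed; onsets may contain at most 2 consonants).
Deletion applies to /f/, /p/, /θ/.

θnuxvɛj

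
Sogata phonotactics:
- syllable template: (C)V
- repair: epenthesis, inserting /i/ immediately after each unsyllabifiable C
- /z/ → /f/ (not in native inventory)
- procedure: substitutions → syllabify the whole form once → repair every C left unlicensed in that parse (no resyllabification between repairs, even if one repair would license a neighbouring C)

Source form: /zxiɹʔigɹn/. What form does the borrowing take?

fixiɹiʔigiɹini

Substitution: /z/ → /f/, giving /fxiɹʔigɹn/.
Under (C)V, the unsyllabifiable consonants are /f/, /ɹ/, /g/, /ɹ/, /n/ (no codas are permitted; onsets are limited to one consonant).
Epenthesis after each stranded consonant: /f/ → /fi/, /ɹ/ → /ɹi/, /g/ → /gi/, /ɹ/ → /ɹi/, /n/ → /ni/.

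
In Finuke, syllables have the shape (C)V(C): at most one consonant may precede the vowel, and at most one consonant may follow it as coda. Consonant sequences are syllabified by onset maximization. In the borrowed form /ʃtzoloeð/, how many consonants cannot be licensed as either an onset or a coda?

Syllabifying with onset maximization leaves /ʃ/, /t/ stranded (at most one coda consonant is licensed; onsets are limited to one consonant).

2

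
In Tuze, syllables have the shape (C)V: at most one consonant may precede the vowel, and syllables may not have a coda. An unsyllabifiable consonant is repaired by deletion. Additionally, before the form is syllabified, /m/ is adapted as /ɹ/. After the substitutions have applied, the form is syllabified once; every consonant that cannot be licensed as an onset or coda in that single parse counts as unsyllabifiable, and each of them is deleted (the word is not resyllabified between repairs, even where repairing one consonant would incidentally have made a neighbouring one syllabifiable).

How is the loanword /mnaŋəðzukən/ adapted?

Substitution: /m/ → /ɹ/, giving /ɹnaŋəðzukən/.
Under (C)V, the unsyllabifiable consonants are /ɹ/, /ð/, /n/ (no codas are permitted; onsets are limited to one consonant).
Each unlicensed consonant is deleted: /ɹ/, /ð/, /n/.

naŋəzukə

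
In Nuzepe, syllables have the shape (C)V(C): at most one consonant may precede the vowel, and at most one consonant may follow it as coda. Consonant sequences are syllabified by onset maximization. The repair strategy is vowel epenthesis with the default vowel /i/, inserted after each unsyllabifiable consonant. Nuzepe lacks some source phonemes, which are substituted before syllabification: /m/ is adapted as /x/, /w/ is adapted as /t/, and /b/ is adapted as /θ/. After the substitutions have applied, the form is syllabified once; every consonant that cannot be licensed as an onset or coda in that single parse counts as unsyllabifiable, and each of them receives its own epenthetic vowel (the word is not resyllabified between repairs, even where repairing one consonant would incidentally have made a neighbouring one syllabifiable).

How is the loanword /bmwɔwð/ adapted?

θixitɔtði

Substitution: /b/ → /θ/, /m/ → /x/, /w/ → /t/, giving /θxtɔtð/.
Under (C)V(C), the unsyllabifiable consonants are /θ/, /x/, /ð/ (at most one coda consonant is licensed; onsets are limited to one consonant).
Inserting the epenthetic vowel yields /θ/ → /θi/, /x/ → /xi/, /ð/ → /ði/.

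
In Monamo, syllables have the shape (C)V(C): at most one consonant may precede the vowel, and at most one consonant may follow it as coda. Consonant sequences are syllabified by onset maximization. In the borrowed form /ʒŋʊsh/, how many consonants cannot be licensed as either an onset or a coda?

Under (C)V(C), the unsyllabifiable consonants are /ʒ/, /h/ (at most one coda consonant is licensed; onsets are limited to one consonant).

2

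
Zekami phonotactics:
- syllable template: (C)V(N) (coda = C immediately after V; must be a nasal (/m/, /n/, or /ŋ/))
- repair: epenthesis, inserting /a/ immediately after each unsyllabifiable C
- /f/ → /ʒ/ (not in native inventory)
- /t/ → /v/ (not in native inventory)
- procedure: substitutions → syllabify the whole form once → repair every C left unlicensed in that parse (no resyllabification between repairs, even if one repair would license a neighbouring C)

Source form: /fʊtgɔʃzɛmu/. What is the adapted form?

Substitution: /f/ → /ʒ/, /t/ → /v/, giving /ʒʊvgɔʃzɛmu/.
Syllabifying with onset maximization leaves /v/, /ʃ/ stranded (only a nasal (/m/, /n/, or /ŋ/) is licensed in coda position; onsets are limited to one consonant).
Each unlicensed consonant becomes the onset of a new syllable: /v/ → /va/, /ʃ/ → /ʃa/.

ʒʊvagɔʃazɛmu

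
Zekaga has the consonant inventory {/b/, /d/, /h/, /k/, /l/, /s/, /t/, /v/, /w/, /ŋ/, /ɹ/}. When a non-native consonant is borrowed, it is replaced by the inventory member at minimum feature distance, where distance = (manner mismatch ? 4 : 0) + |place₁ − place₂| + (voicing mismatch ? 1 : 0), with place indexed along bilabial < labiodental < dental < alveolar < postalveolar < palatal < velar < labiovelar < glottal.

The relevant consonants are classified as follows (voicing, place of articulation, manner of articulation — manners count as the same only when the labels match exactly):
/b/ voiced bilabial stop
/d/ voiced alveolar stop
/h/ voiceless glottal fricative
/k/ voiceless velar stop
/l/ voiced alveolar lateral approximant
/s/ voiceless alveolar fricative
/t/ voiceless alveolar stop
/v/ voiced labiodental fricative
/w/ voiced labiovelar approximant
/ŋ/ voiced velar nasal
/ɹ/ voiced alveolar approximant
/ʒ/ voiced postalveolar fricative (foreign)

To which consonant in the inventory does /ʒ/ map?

/s/ is closest: same manner (fricative), place distance 1 (postalveolar→alveolar), voicing differs (+1); total 2. Next closest is /v/ at distance 3.

s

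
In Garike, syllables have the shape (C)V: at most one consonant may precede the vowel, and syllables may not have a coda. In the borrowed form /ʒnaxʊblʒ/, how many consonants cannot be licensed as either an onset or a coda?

Syllabifying with onset maximization leaves /ʒ/, /b/, /l/, /ʒ/ stranded (no codas are permitted; onsets are limited to one consonant).

4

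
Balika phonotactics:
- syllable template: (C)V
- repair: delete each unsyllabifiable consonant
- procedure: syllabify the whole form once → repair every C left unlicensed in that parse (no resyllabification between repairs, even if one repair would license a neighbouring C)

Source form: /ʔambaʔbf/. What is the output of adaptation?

Syllabifying with onset maximization leaves /m/, /ʔ/, /b/, /f/ stranded (no codas are permitted; onsets are limited to one consonant).
Deletion applies to /m/, /ʔ/, /b/, /f/.

ʔaba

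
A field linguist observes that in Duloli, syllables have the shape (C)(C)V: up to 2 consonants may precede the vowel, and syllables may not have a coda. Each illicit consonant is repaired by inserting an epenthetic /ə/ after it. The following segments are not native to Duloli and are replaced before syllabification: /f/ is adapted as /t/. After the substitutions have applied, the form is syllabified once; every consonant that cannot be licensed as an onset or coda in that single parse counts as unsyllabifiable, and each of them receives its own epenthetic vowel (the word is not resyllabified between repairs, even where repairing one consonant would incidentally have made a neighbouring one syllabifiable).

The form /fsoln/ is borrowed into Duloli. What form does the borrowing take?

tsolənə

Substitution: /f/ → /t/, giving /tsoln/.
Under (C)(C)V, the unsyllabifiable consonants are /l/, /n/ (no codas are permitted; onsets may contain at most 2 consonants).
Inserting the epenthetic vowel yields /l/ → /lə/, /n/ → /nə/.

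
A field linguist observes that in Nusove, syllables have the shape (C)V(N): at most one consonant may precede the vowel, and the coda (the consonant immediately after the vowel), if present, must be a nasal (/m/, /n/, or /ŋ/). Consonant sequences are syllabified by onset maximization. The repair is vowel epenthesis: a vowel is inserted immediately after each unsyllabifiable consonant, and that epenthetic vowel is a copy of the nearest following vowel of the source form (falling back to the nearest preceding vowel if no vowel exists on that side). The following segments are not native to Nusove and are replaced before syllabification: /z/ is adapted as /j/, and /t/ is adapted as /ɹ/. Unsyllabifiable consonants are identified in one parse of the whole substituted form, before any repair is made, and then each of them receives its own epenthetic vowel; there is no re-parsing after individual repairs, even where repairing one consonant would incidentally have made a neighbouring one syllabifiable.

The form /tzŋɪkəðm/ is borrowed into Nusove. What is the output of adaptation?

ɹɪjɪŋɪkəðəmə

Substitution: /t/ → /ɹ/, /z/ → /j/, giving /ɹjŋɪkəðm/.
Syllabifying with onset maximization leaves /ɹ/, /j/, /ð/, /m/ stranded (only a nasal (/m/, /n/, or /ŋ/) is licensed in coda position; onsets are limited to one consonant).
Epenthesis after each stranded consonant: /ɹ/ → /ɹɪ/, /j/ → /jɪ/, /ð/ → /ðə/, /m/ → /mə/.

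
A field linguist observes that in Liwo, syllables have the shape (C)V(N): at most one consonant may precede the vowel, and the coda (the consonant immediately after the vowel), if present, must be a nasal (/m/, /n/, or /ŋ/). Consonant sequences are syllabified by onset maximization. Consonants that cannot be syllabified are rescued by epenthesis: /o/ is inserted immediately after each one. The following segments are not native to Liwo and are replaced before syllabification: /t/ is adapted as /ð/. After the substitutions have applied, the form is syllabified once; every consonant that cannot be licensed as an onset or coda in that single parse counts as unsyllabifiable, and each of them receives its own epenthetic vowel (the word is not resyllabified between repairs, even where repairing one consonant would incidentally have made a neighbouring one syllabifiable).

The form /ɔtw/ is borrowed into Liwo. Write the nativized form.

ɔðowo

Substitution: /t/ → /ð/, giving /ɔðw/.
Syllabifying with onset maximization leaves /ð/, /w/ stranded (only a nasal (/m/, /n/, or /ŋ/) is licensed in coda position; onsets are limited to one consonant).
Inserting the epenthetic vowel yields /ð/ → /ðo/, /w/ → /wo/.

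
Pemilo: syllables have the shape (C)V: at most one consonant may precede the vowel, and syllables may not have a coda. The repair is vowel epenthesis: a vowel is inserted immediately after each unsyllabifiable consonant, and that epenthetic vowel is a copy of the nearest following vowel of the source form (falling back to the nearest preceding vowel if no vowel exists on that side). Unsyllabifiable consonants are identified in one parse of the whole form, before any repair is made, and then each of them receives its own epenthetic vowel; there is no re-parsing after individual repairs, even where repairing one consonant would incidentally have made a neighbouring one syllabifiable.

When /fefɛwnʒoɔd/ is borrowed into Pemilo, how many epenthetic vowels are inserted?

3

The unsyllabifiable consonants are /w/, /n/, /d/; each receives one epenthetic vowel.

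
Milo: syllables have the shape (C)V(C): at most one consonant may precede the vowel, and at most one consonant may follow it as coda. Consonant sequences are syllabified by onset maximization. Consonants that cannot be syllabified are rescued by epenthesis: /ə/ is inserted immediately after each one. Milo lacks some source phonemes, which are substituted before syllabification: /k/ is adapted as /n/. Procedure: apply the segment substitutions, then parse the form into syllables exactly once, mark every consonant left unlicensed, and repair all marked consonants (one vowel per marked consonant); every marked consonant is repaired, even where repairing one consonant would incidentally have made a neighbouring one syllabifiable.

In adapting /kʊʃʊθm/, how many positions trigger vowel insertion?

After substitution the input is /nʊʃʊθm/.
The unsyllabifiable consonants are /m/; each receives one epenthetic vowel.

1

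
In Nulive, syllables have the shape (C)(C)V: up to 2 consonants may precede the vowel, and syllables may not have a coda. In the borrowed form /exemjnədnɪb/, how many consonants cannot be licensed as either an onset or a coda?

The consonants /m/, /b/ cannot be parsed into a legal (C)(C)V syllable (no codas are permitted; onsets may contain at most 2 consonants).

2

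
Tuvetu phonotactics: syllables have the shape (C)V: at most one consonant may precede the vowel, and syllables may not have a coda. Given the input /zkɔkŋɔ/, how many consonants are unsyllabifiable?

2

Syllabifying with onset maximization leaves /z/, /k/ stranded (no codas are permitted; onsets are limited to one consonant).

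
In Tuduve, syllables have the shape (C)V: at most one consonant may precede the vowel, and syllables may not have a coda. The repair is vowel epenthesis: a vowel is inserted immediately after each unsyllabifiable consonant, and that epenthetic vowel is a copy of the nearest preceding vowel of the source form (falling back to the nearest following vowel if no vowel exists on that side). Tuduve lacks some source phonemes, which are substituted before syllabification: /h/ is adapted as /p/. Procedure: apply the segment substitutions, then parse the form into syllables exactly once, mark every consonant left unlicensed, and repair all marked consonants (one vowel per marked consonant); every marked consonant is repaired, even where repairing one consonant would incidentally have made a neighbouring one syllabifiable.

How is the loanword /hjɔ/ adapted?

pɔjɔ

Substitution: /h/ → /p/, giving /pjɔ/.
Syllabifying with onset maximization leaves /p/ stranded (no codas are permitted; onsets are limited to one consonant).
Epenthesis after each stranded consonant: /p/ → /pɔ/.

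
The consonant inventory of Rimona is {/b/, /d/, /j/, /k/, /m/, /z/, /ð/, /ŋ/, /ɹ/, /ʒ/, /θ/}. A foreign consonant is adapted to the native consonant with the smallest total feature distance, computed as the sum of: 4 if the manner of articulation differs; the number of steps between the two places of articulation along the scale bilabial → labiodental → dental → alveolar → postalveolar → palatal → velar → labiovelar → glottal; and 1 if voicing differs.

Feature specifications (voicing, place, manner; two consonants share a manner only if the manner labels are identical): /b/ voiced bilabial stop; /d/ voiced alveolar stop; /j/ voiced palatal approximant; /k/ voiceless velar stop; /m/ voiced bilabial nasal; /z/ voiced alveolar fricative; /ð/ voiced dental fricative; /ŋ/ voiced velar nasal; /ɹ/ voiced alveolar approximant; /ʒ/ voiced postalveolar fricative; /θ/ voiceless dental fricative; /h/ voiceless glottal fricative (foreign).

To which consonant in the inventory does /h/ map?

/ʒ/ is closest: same manner (fricative), place distance 4 (glottal→postalveolar), voicing differs (+1); total 5. Next closest is /k/ at distance 6.

ʒ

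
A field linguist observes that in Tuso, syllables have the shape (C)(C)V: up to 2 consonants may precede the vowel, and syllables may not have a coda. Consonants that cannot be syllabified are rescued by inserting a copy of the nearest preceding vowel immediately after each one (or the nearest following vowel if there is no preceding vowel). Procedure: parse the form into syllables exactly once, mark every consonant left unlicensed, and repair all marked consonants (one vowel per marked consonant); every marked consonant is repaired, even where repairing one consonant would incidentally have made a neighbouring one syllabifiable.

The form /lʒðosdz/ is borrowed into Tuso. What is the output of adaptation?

loʒðosodozo

The consonants /l/, /s/, /d/, /z/ cannot be parsed into a legal (C)(C)V syllable (no codas are permitted; onsets may contain at most 2 consonants).
Each unlicensed consonant becomes the onset of a new syllable: /l/ → /lo/, /s/ → /so/, /d/ → /do/, /z/ → /zo/.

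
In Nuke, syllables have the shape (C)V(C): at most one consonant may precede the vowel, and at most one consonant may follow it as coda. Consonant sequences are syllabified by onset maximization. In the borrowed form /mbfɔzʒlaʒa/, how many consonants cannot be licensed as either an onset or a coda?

Syllabifying with onset maximization leaves /m/, /b/, /ʒ/ stranded (at most one coda consonant is licensed; onsets are limited to one consonant).

3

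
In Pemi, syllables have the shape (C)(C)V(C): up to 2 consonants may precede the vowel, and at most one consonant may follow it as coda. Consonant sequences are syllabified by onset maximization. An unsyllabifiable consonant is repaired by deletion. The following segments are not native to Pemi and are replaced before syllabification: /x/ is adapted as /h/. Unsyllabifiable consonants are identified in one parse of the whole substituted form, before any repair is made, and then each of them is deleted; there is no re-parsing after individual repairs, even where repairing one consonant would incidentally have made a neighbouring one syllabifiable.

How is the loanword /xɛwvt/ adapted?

hɛw

Substitution: /x/ → /h/, giving /hɛwvt/.
Under (C)(C)V(C), the unsyllabifiable consonants are /v/, /t/ (at most one coda consonant is licensed; onsets may contain at most 2 consonants).
Each unlicensed consonant is deleted: /v/, /t/.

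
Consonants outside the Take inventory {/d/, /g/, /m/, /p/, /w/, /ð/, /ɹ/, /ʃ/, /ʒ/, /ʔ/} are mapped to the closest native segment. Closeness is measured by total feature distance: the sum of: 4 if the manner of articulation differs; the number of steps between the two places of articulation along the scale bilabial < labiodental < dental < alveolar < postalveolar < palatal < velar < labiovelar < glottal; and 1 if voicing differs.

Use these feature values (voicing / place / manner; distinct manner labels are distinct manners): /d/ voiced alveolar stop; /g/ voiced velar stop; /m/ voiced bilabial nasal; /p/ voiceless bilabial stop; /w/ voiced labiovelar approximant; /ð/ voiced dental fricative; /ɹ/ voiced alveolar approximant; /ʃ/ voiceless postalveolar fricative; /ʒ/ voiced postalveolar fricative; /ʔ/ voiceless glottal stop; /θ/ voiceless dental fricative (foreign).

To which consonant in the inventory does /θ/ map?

ð

/ð/ is closest: same manner (fricative), place distance 0 (dental→dental), voicing differs (+1); total 1. Next closest is /ʃ/ at distance 2.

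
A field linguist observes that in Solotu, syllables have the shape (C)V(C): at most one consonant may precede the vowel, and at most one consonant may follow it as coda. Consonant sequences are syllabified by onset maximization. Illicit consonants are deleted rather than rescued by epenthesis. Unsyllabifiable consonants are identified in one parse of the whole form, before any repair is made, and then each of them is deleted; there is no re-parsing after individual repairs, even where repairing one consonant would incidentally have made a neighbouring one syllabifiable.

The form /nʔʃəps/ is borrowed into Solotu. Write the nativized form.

The consonants /n/, /ʔ/, /s/ cannot be parsed into a legal (C)V(C) syllable (at most one coda consonant is licensed; onsets are limited to one consonant).
Each unlicensed consonant is deleted: /n/, /ʔ/, /s/.

ʃəp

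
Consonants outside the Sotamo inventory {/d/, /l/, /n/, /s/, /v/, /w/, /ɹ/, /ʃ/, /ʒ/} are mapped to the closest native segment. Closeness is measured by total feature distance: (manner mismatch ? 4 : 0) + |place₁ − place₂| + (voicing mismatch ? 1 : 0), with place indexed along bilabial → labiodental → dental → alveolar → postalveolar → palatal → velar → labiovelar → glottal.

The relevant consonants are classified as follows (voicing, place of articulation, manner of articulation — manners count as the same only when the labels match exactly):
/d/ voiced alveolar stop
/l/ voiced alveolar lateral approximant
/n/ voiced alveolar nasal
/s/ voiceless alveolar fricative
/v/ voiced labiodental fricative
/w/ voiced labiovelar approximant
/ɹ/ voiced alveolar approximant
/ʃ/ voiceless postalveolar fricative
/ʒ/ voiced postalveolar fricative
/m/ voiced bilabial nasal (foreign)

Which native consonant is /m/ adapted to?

/n/ is closest: same manner (nasal), place distance 3 (bilabial→alveolar), same voicing; total 3. Next closest is /v/ at distance 5.

n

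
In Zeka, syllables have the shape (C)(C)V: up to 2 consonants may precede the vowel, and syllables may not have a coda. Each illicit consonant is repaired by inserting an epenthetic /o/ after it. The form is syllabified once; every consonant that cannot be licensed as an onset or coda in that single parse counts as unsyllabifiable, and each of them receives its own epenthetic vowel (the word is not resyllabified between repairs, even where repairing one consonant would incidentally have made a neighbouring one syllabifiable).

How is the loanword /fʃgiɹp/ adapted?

foʃgiɹopo

Under (C)(C)V, the unsyllabifiable consonants are /f/, /ɹ/, /p/ (no codas are permitted; onsets may contain at most 2 consonants).
Inserting the epenthetic vowel yields /f/ → /fo/, /ɹ/ → /ɹo/, /p/ → /po/.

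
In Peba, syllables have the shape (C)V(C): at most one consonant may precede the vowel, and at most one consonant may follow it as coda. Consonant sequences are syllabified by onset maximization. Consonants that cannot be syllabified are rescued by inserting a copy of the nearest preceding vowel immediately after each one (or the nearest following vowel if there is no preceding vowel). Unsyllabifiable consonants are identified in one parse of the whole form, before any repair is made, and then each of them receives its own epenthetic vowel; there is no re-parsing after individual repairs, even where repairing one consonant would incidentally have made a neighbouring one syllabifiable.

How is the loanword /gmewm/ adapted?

The consonants /g/, /m/ cannot be parsed into a legal (C)V(C) syllable (at most one coda consonant is licensed; onsets are limited to one consonant).
Inserting the epenthetic vowel yields /g/ → /ge/, /m/ → /me/.

gemewme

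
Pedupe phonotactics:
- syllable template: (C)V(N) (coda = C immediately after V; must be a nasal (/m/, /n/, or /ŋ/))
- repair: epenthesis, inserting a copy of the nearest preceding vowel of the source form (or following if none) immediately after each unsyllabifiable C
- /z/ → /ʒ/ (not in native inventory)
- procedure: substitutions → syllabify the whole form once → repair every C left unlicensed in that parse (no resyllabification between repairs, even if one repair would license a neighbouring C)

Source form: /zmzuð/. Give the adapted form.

Substitution: /z/ → /ʒ/, giving /ʒmʒuð/.
Syllabifying with onset maximization leaves /ʒ/, /m/, /ð/ stranded (only a nasal (/m/, /n/, or /ŋ/) is licensed in coda position; onsets are limited to one consonant).
Epenthesis after each stranded consonant: /ʒ/ → /ʒu/, /m/ → /mu/, /ð/ → /ðu/.

ʒumuʒuðu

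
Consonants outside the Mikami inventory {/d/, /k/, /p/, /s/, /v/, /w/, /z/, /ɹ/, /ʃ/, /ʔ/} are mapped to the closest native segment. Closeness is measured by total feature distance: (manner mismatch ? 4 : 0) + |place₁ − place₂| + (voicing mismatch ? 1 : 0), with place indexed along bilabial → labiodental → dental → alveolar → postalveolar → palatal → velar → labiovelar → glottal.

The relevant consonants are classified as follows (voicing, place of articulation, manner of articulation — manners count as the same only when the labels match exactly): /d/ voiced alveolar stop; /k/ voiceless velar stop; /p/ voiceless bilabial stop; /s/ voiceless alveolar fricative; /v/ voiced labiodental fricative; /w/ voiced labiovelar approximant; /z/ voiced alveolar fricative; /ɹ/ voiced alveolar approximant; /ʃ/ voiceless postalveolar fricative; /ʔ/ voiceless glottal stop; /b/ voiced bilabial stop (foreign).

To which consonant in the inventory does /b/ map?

p

/p/ is closest: same manner (stop), place distance 0 (bilabial→bilabial), voicing differs (+1); total 1. Next closest is /d/ at distance 3.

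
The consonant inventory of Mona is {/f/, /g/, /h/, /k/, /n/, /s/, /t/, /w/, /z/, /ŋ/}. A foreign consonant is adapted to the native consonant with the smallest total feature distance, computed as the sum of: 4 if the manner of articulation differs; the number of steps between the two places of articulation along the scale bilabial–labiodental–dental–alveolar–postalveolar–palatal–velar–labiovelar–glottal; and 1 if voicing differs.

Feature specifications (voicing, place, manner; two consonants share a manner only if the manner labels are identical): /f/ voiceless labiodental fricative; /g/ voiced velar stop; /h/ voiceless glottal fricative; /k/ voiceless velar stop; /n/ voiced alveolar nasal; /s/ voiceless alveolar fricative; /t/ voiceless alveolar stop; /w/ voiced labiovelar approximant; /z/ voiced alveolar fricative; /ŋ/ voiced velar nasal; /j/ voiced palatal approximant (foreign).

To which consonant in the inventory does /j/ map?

/w/ is closest: same manner (approximant), place distance 2 (palatal→labiovelar), same voicing; total 2. Next closest is /g/ at distance 5.

w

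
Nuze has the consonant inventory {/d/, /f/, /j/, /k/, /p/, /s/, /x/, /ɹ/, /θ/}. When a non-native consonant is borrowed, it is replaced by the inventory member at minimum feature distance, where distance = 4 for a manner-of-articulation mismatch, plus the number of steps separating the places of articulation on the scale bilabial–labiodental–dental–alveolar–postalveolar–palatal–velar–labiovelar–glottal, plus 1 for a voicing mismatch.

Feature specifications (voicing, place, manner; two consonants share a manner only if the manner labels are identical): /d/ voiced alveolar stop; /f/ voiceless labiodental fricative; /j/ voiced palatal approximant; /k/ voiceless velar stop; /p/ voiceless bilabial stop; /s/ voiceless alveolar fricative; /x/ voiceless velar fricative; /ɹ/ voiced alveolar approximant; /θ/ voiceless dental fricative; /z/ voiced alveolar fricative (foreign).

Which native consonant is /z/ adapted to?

/s/ is closest: same manner (fricative), place distance 0 (alveolar→alveolar), voicing differs (+1); total 1. Next closest is /θ/ at distance 2.

s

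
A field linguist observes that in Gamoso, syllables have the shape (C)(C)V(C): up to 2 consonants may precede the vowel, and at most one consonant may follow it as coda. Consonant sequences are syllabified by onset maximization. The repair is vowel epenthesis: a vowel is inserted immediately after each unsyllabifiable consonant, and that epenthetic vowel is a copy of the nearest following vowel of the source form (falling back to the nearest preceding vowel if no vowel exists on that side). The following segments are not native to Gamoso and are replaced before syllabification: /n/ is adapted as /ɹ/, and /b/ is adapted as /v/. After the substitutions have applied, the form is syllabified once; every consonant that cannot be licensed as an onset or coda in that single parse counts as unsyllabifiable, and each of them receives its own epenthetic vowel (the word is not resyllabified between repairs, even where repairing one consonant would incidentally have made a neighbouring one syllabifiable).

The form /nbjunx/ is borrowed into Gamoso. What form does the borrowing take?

ɹuvjuɹxu

Substitution: /n/ → /ɹ/, /b/ → /v/, giving /ɹvjuɹx/.
Syllabifying with onset maximization leaves /ɹ/, /x/ stranded (at most one coda consonant is licensed; onsets may contain at most 2 consonants).
Epenthesis after each stranded consonant: /ɹ/ → /ɹu/, /x/ → /xu/.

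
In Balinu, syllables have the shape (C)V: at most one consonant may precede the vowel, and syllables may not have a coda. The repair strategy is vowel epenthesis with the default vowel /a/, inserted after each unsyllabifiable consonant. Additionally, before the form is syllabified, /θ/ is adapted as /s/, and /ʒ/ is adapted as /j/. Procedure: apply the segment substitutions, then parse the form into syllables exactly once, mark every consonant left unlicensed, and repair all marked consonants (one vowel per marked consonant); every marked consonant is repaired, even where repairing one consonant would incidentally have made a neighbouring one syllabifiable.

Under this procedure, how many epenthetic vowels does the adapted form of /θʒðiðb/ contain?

After substitution the input is /sjðiðb/.
The unsyllabifiable consonants are /s/, /j/, /ð/, /b/; each receives one epenthetic vowel.

4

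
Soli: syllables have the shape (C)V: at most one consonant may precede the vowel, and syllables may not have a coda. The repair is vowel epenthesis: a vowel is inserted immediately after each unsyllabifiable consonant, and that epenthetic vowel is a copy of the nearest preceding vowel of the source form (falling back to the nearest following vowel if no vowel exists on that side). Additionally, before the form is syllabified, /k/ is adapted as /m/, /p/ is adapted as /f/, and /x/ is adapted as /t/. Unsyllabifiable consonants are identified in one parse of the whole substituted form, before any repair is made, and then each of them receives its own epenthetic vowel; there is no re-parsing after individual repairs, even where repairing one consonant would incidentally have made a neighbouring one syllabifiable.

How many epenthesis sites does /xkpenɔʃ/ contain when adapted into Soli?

3

After substitution the input is /tmfenɔʃ/.
The unsyllabifiable consonants are /t/, /m/, /ʃ/; each receives one epenthetic vowel.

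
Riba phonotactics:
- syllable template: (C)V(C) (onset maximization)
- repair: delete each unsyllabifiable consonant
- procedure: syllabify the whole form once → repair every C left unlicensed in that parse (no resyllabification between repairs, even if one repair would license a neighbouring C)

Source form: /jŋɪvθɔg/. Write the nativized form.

Under (C)V(C), the unsyllabifiable consonants are /j/ (at most one coda consonant is licensed; onsets are limited to one consonant).
Deleting the stranded consonants removes /j/.

ŋɪvθɔg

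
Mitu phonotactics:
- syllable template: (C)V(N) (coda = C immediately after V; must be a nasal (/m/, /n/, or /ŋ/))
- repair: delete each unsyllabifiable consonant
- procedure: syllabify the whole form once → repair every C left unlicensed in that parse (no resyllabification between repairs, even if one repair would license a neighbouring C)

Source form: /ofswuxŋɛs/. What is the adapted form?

The consonants /f/, /s/, /x/, /s/ cannot be parsed into a legal (C)V(N) syllable (only a nasal (/m/, /n/, or /ŋ/) is licensed in coda position; onsets are limited to one consonant).
Deletion applies to /f/, /s/, /x/, /s/.

owuŋɛ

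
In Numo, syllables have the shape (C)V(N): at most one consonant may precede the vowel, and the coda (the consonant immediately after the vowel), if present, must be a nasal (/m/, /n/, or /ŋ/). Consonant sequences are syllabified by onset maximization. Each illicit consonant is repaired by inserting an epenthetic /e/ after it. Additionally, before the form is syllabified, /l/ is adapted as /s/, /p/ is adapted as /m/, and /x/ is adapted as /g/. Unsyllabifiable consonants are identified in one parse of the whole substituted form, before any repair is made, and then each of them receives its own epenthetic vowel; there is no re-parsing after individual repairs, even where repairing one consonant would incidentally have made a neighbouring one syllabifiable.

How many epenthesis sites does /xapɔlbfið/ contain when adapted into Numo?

After substitution the input is /gamɔsbfið/.
The unsyllabifiable consonants are /s/, /b/, /ð/; each receives one epenthetic vowel.

3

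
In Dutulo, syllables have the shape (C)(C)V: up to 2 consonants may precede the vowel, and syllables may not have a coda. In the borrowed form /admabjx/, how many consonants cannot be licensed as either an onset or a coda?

Under (C)(C)V, the unsyllabifiable consonants are /b/, /j/, /x/ (no codas are permitted; onsets may contain at most 2 consonants).

3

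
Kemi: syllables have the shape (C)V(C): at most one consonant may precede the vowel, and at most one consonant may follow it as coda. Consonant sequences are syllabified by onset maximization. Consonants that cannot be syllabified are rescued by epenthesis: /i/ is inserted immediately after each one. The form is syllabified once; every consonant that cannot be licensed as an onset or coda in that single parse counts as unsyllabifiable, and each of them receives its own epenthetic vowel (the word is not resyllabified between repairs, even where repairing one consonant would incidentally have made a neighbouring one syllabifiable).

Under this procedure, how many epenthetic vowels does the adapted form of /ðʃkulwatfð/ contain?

The unsyllabifiable consonants are /ð/, /ʃ/, /f/, /ð/; each receives one epenthetic vowel.

4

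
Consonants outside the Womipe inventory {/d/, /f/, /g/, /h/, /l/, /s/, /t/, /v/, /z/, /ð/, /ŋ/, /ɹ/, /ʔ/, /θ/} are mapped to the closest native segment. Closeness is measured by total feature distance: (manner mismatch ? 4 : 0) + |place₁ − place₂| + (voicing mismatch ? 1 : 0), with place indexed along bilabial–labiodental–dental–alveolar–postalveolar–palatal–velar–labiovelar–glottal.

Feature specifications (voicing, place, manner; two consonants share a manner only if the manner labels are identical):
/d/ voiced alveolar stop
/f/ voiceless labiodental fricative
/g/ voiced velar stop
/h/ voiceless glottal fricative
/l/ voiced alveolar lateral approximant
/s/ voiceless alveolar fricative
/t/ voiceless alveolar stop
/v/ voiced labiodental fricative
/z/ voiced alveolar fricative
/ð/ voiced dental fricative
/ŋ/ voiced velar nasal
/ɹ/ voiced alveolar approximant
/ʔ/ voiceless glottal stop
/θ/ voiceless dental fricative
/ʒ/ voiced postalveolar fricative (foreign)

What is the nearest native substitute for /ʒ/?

/z/ is closest: same manner (fricative), place distance 1 (postalveolar→alveolar), same voicing; total 1. Next closest is /s/ at distance 2.

z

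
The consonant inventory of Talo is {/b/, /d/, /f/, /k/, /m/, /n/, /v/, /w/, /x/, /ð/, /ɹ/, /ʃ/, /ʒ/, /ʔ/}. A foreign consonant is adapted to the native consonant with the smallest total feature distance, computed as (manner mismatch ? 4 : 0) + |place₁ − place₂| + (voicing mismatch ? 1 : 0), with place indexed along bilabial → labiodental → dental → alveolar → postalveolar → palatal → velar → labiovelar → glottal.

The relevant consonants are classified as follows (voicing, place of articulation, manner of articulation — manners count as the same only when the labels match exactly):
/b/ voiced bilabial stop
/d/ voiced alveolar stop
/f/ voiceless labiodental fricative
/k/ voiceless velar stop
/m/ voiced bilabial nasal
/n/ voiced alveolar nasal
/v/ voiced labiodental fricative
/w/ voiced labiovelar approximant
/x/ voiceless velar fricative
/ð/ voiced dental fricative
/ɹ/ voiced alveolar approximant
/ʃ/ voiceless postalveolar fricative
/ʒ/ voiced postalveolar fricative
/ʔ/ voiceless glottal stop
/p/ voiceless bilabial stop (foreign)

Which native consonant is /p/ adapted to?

/b/ is closest: same manner (stop), place distance 0 (bilabial→bilabial), voicing differs (+1); total 1. Next closest is /d/ at distance 4.

b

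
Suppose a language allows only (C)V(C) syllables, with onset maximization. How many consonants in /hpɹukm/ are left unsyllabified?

Under (C)V(C), the unsyllabifiable consonants are /h/, /p/, /m/ (at most one coda consonant is licensed; onsets are limited to one consonant).

3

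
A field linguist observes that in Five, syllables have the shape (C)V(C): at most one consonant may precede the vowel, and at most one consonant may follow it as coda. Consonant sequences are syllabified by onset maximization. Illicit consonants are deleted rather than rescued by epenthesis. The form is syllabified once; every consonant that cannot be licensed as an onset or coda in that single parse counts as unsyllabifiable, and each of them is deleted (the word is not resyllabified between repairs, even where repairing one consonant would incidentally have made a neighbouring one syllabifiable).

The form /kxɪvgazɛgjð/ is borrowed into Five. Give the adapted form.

xɪvgazɛg

Under (C)V(C), the unsyllabifiable consonants are /k/, /j/, /ð/ (at most one coda consonant is licensed; onsets are limited to one consonant).
Deleting the stranded consonants removes /k/, /j/, /ð/.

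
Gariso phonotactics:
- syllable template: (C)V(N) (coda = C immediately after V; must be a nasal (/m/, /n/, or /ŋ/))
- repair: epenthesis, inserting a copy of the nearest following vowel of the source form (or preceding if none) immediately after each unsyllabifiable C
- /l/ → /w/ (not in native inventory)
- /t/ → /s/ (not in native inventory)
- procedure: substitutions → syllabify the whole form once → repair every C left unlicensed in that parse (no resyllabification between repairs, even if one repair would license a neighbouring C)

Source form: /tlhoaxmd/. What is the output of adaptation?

sowohoaxamada

Substitution: /t/ → /s/, /l/ → /w/, giving /swhoaxmd/.
Syllabifying with onset maximization leaves /s/, /w/, /x/, /m/, /d/ stranded (only a nasal (/m/, /n/, or /ŋ/) is licensed in coda position; onsets are limited to one consonant).
Each unlicensed consonant becomes the onset of a new syllable: /s/ → /so/, /w/ → /wo/, /x/ → /xa/, /m/ → /ma/, /d/ → /da/.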